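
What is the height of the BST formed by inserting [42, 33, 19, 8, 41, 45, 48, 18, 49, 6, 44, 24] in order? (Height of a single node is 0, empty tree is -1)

Insertion order: [42, 33, 19, 8, 41, 45, 48, 18, 49, 6, 44, 24]
Tree (level-order array): [42, 33, 45, 19, 41, 44, 48, 8, 24, None, None, None, None, None, 49, 6, 18]
Compute height bottom-up (empty subtree = -1):
  height(6) = 1 + max(-1, -1) = 0
  height(18) = 1 + max(-1, -1) = 0
  height(8) = 1 + max(0, 0) = 1
  height(24) = 1 + max(-1, -1) = 0
  height(19) = 1 + max(1, 0) = 2
  height(41) = 1 + max(-1, -1) = 0
  height(33) = 1 + max(2, 0) = 3
  height(44) = 1 + max(-1, -1) = 0
  height(49) = 1 + max(-1, -1) = 0
  height(48) = 1 + max(-1, 0) = 1
  height(45) = 1 + max(0, 1) = 2
  height(42) = 1 + max(3, 2) = 4
Height = 4


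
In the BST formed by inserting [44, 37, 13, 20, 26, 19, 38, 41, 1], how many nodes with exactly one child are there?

Tree built from: [44, 37, 13, 20, 26, 19, 38, 41, 1]
Tree (level-order array): [44, 37, None, 13, 38, 1, 20, None, 41, None, None, 19, 26]
Rule: These are nodes with exactly 1 non-null child.
Per-node child counts:
  node 44: 1 child(ren)
  node 37: 2 child(ren)
  node 13: 2 child(ren)
  node 1: 0 child(ren)
  node 20: 2 child(ren)
  node 19: 0 child(ren)
  node 26: 0 child(ren)
  node 38: 1 child(ren)
  node 41: 0 child(ren)
Matching nodes: [44, 38]
Count of nodes with exactly one child: 2


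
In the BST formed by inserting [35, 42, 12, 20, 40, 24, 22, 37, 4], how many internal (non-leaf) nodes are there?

Tree built from: [35, 42, 12, 20, 40, 24, 22, 37, 4]
Tree (level-order array): [35, 12, 42, 4, 20, 40, None, None, None, None, 24, 37, None, 22]
Rule: An internal node has at least one child.
Per-node child counts:
  node 35: 2 child(ren)
  node 12: 2 child(ren)
  node 4: 0 child(ren)
  node 20: 1 child(ren)
  node 24: 1 child(ren)
  node 22: 0 child(ren)
  node 42: 1 child(ren)
  node 40: 1 child(ren)
  node 37: 0 child(ren)
Matching nodes: [35, 12, 20, 24, 42, 40]
Count of internal (non-leaf) nodes: 6


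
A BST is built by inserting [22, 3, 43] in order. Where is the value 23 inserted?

Starting tree (level order): [22, 3, 43]
Insertion path: 22 -> 43
Result: insert 23 as left child of 43
Final tree (level order): [22, 3, 43, None, None, 23]


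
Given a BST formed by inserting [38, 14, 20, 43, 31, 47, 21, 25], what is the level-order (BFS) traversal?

Tree insertion order: [38, 14, 20, 43, 31, 47, 21, 25]
Tree (level-order array): [38, 14, 43, None, 20, None, 47, None, 31, None, None, 21, None, None, 25]
BFS from the root, enqueuing left then right child of each popped node:
  queue [38] -> pop 38, enqueue [14, 43], visited so far: [38]
  queue [14, 43] -> pop 14, enqueue [20], visited so far: [38, 14]
  queue [43, 20] -> pop 43, enqueue [47], visited so far: [38, 14, 43]
  queue [20, 47] -> pop 20, enqueue [31], visited so far: [38, 14, 43, 20]
  queue [47, 31] -> pop 47, enqueue [none], visited so far: [38, 14, 43, 20, 47]
  queue [31] -> pop 31, enqueue [21], visited so far: [38, 14, 43, 20, 47, 31]
  queue [21] -> pop 21, enqueue [25], visited so far: [38, 14, 43, 20, 47, 31, 21]
  queue [25] -> pop 25, enqueue [none], visited so far: [38, 14, 43, 20, 47, 31, 21, 25]
Result: [38, 14, 43, 20, 47, 31, 21, 25]


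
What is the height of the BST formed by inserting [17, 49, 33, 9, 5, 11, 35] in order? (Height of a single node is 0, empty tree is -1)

Insertion order: [17, 49, 33, 9, 5, 11, 35]
Tree (level-order array): [17, 9, 49, 5, 11, 33, None, None, None, None, None, None, 35]
Compute height bottom-up (empty subtree = -1):
  height(5) = 1 + max(-1, -1) = 0
  height(11) = 1 + max(-1, -1) = 0
  height(9) = 1 + max(0, 0) = 1
  height(35) = 1 + max(-1, -1) = 0
  height(33) = 1 + max(-1, 0) = 1
  height(49) = 1 + max(1, -1) = 2
  height(17) = 1 + max(1, 2) = 3
Height = 3


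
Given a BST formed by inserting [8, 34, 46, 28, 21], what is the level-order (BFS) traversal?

Tree insertion order: [8, 34, 46, 28, 21]
Tree (level-order array): [8, None, 34, 28, 46, 21]
BFS from the root, enqueuing left then right child of each popped node:
  queue [8] -> pop 8, enqueue [34], visited so far: [8]
  queue [34] -> pop 34, enqueue [28, 46], visited so far: [8, 34]
  queue [28, 46] -> pop 28, enqueue [21], visited so far: [8, 34, 28]
  queue [46, 21] -> pop 46, enqueue [none], visited so far: [8, 34, 28, 46]
  queue [21] -> pop 21, enqueue [none], visited so far: [8, 34, 28, 46, 21]
Result: [8, 34, 28, 46, 21]


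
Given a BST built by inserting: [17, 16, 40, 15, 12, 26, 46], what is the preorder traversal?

Tree insertion order: [17, 16, 40, 15, 12, 26, 46]
Tree (level-order array): [17, 16, 40, 15, None, 26, 46, 12]
Preorder traversal: [17, 16, 15, 12, 40, 26, 46]


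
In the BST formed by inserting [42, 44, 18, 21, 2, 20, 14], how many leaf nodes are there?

Tree built from: [42, 44, 18, 21, 2, 20, 14]
Tree (level-order array): [42, 18, 44, 2, 21, None, None, None, 14, 20]
Rule: A leaf has 0 children.
Per-node child counts:
  node 42: 2 child(ren)
  node 18: 2 child(ren)
  node 2: 1 child(ren)
  node 14: 0 child(ren)
  node 21: 1 child(ren)
  node 20: 0 child(ren)
  node 44: 0 child(ren)
Matching nodes: [14, 20, 44]
Count of leaf nodes: 3


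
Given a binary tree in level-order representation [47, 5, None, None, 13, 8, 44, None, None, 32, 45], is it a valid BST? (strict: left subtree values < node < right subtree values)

Level-order array: [47, 5, None, None, 13, 8, 44, None, None, 32, 45]
Validate using subtree bounds (lo, hi): at each node, require lo < value < hi,
then recurse left with hi=value and right with lo=value.
Preorder trace (stopping at first violation):
  at node 47 with bounds (-inf, +inf): OK
  at node 5 with bounds (-inf, 47): OK
  at node 13 with bounds (5, 47): OK
  at node 8 with bounds (5, 13): OK
  at node 44 with bounds (13, 47): OK
  at node 32 with bounds (13, 44): OK
  at node 45 with bounds (44, 47): OK
No violation found at any node.
Result: Valid BST


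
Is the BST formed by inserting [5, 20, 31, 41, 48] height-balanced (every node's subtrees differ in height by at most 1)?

Tree (level-order array): [5, None, 20, None, 31, None, 41, None, 48]
Definition: a tree is height-balanced if, at every node, |h(left) - h(right)| <= 1 (empty subtree has height -1).
Bottom-up per-node check:
  node 48: h_left=-1, h_right=-1, diff=0 [OK], height=0
  node 41: h_left=-1, h_right=0, diff=1 [OK], height=1
  node 31: h_left=-1, h_right=1, diff=2 [FAIL (|-1-1|=2 > 1)], height=2
  node 20: h_left=-1, h_right=2, diff=3 [FAIL (|-1-2|=3 > 1)], height=3
  node 5: h_left=-1, h_right=3, diff=4 [FAIL (|-1-3|=4 > 1)], height=4
Node 31 violates the condition: |-1 - 1| = 2 > 1.
Result: Not balanced


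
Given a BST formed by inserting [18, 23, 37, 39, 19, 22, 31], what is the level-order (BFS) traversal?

Tree insertion order: [18, 23, 37, 39, 19, 22, 31]
Tree (level-order array): [18, None, 23, 19, 37, None, 22, 31, 39]
BFS from the root, enqueuing left then right child of each popped node:
  queue [18] -> pop 18, enqueue [23], visited so far: [18]
  queue [23] -> pop 23, enqueue [19, 37], visited so far: [18, 23]
  queue [19, 37] -> pop 19, enqueue [22], visited so far: [18, 23, 19]
  queue [37, 22] -> pop 37, enqueue [31, 39], visited so far: [18, 23, 19, 37]
  queue [22, 31, 39] -> pop 22, enqueue [none], visited so far: [18, 23, 19, 37, 22]
  queue [31, 39] -> pop 31, enqueue [none], visited so far: [18, 23, 19, 37, 22, 31]
  queue [39] -> pop 39, enqueue [none], visited so far: [18, 23, 19, 37, 22, 31, 39]
Result: [18, 23, 19, 37, 22, 31, 39]


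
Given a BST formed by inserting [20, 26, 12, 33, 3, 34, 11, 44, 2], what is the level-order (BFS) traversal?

Tree insertion order: [20, 26, 12, 33, 3, 34, 11, 44, 2]
Tree (level-order array): [20, 12, 26, 3, None, None, 33, 2, 11, None, 34, None, None, None, None, None, 44]
BFS from the root, enqueuing left then right child of each popped node:
  queue [20] -> pop 20, enqueue [12, 26], visited so far: [20]
  queue [12, 26] -> pop 12, enqueue [3], visited so far: [20, 12]
  queue [26, 3] -> pop 26, enqueue [33], visited so far: [20, 12, 26]
  queue [3, 33] -> pop 3, enqueue [2, 11], visited so far: [20, 12, 26, 3]
  queue [33, 2, 11] -> pop 33, enqueue [34], visited so far: [20, 12, 26, 3, 33]
  queue [2, 11, 34] -> pop 2, enqueue [none], visited so far: [20, 12, 26, 3, 33, 2]
  queue [11, 34] -> pop 11, enqueue [none], visited so far: [20, 12, 26, 3, 33, 2, 11]
  queue [34] -> pop 34, enqueue [44], visited so far: [20, 12, 26, 3, 33, 2, 11, 34]
  queue [44] -> pop 44, enqueue [none], visited so far: [20, 12, 26, 3, 33, 2, 11, 34, 44]
Result: [20, 12, 26, 3, 33, 2, 11, 34, 44]


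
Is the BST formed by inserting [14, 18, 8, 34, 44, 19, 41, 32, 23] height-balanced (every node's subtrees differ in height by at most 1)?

Tree (level-order array): [14, 8, 18, None, None, None, 34, 19, 44, None, 32, 41, None, 23]
Definition: a tree is height-balanced if, at every node, |h(left) - h(right)| <= 1 (empty subtree has height -1).
Bottom-up per-node check:
  node 8: h_left=-1, h_right=-1, diff=0 [OK], height=0
  node 23: h_left=-1, h_right=-1, diff=0 [OK], height=0
  node 32: h_left=0, h_right=-1, diff=1 [OK], height=1
  node 19: h_left=-1, h_right=1, diff=2 [FAIL (|-1-1|=2 > 1)], height=2
  node 41: h_left=-1, h_right=-1, diff=0 [OK], height=0
  node 44: h_left=0, h_right=-1, diff=1 [OK], height=1
  node 34: h_left=2, h_right=1, diff=1 [OK], height=3
  node 18: h_left=-1, h_right=3, diff=4 [FAIL (|-1-3|=4 > 1)], height=4
  node 14: h_left=0, h_right=4, diff=4 [FAIL (|0-4|=4 > 1)], height=5
Node 19 violates the condition: |-1 - 1| = 2 > 1.
Result: Not balanced


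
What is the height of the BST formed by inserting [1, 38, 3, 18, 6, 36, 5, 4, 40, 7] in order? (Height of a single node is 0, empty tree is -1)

Insertion order: [1, 38, 3, 18, 6, 36, 5, 4, 40, 7]
Tree (level-order array): [1, None, 38, 3, 40, None, 18, None, None, 6, 36, 5, 7, None, None, 4]
Compute height bottom-up (empty subtree = -1):
  height(4) = 1 + max(-1, -1) = 0
  height(5) = 1 + max(0, -1) = 1
  height(7) = 1 + max(-1, -1) = 0
  height(6) = 1 + max(1, 0) = 2
  height(36) = 1 + max(-1, -1) = 0
  height(18) = 1 + max(2, 0) = 3
  height(3) = 1 + max(-1, 3) = 4
  height(40) = 1 + max(-1, -1) = 0
  height(38) = 1 + max(4, 0) = 5
  height(1) = 1 + max(-1, 5) = 6
Height = 6


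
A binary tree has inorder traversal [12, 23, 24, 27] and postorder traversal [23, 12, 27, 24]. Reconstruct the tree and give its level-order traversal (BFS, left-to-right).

Inorder:   [12, 23, 24, 27]
Postorder: [23, 12, 27, 24]
Algorithm: postorder visits root last, so walk postorder right-to-left;
each value is the root of the current inorder slice — split it at that
value, recurse on the right subtree first, then the left.
Recursive splits:
  root=24; inorder splits into left=[12, 23], right=[27]
  root=27; inorder splits into left=[], right=[]
  root=12; inorder splits into left=[], right=[23]
  root=23; inorder splits into left=[], right=[]
Reconstructed level-order: [24, 12, 27, 23]


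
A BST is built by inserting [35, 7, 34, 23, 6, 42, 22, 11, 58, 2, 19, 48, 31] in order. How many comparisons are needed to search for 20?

Search path for 20: 35 -> 7 -> 34 -> 23 -> 22 -> 11 -> 19
Found: False
Comparisons: 7


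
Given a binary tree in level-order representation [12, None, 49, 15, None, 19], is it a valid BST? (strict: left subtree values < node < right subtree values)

Level-order array: [12, None, 49, 15, None, 19]
Validate using subtree bounds (lo, hi): at each node, require lo < value < hi,
then recurse left with hi=value and right with lo=value.
Preorder trace (stopping at first violation):
  at node 12 with bounds (-inf, +inf): OK
  at node 49 with bounds (12, +inf): OK
  at node 15 with bounds (12, 49): OK
  at node 19 with bounds (12, 15): VIOLATION
Node 19 violates its bound: not (12 < 19 < 15).
Result: Not a valid BST


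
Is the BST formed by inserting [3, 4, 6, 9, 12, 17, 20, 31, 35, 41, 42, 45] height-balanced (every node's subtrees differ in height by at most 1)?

Tree (level-order array): [3, None, 4, None, 6, None, 9, None, 12, None, 17, None, 20, None, 31, None, 35, None, 41, None, 42, None, 45]
Definition: a tree is height-balanced if, at every node, |h(left) - h(right)| <= 1 (empty subtree has height -1).
Bottom-up per-node check:
  node 45: h_left=-1, h_right=-1, diff=0 [OK], height=0
  node 42: h_left=-1, h_right=0, diff=1 [OK], height=1
  node 41: h_left=-1, h_right=1, diff=2 [FAIL (|-1-1|=2 > 1)], height=2
  node 35: h_left=-1, h_right=2, diff=3 [FAIL (|-1-2|=3 > 1)], height=3
  node 31: h_left=-1, h_right=3, diff=4 [FAIL (|-1-3|=4 > 1)], height=4
  node 20: h_left=-1, h_right=4, diff=5 [FAIL (|-1-4|=5 > 1)], height=5
  node 17: h_left=-1, h_right=5, diff=6 [FAIL (|-1-5|=6 > 1)], height=6
  node 12: h_left=-1, h_right=6, diff=7 [FAIL (|-1-6|=7 > 1)], height=7
  node 9: h_left=-1, h_right=7, diff=8 [FAIL (|-1-7|=8 > 1)], height=8
  node 6: h_left=-1, h_right=8, diff=9 [FAIL (|-1-8|=9 > 1)], height=9
  node 4: h_left=-1, h_right=9, diff=10 [FAIL (|-1-9|=10 > 1)], height=10
  node 3: h_left=-1, h_right=10, diff=11 [FAIL (|-1-10|=11 > 1)], height=11
Node 41 violates the condition: |-1 - 1| = 2 > 1.
Result: Not balanced


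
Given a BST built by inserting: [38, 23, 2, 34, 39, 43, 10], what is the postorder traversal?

Tree insertion order: [38, 23, 2, 34, 39, 43, 10]
Tree (level-order array): [38, 23, 39, 2, 34, None, 43, None, 10]
Postorder traversal: [10, 2, 34, 23, 43, 39, 38]


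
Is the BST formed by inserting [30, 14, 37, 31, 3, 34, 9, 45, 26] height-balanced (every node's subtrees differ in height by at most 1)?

Tree (level-order array): [30, 14, 37, 3, 26, 31, 45, None, 9, None, None, None, 34]
Definition: a tree is height-balanced if, at every node, |h(left) - h(right)| <= 1 (empty subtree has height -1).
Bottom-up per-node check:
  node 9: h_left=-1, h_right=-1, diff=0 [OK], height=0
  node 3: h_left=-1, h_right=0, diff=1 [OK], height=1
  node 26: h_left=-1, h_right=-1, diff=0 [OK], height=0
  node 14: h_left=1, h_right=0, diff=1 [OK], height=2
  node 34: h_left=-1, h_right=-1, diff=0 [OK], height=0
  node 31: h_left=-1, h_right=0, diff=1 [OK], height=1
  node 45: h_left=-1, h_right=-1, diff=0 [OK], height=0
  node 37: h_left=1, h_right=0, diff=1 [OK], height=2
  node 30: h_left=2, h_right=2, diff=0 [OK], height=3
All nodes satisfy the balance condition.
Result: Balanced


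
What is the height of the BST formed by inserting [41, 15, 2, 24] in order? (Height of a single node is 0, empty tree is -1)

Insertion order: [41, 15, 2, 24]
Tree (level-order array): [41, 15, None, 2, 24]
Compute height bottom-up (empty subtree = -1):
  height(2) = 1 + max(-1, -1) = 0
  height(24) = 1 + max(-1, -1) = 0
  height(15) = 1 + max(0, 0) = 1
  height(41) = 1 + max(1, -1) = 2
Height = 2


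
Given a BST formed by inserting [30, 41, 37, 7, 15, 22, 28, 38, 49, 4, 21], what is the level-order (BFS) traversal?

Tree insertion order: [30, 41, 37, 7, 15, 22, 28, 38, 49, 4, 21]
Tree (level-order array): [30, 7, 41, 4, 15, 37, 49, None, None, None, 22, None, 38, None, None, 21, 28]
BFS from the root, enqueuing left then right child of each popped node:
  queue [30] -> pop 30, enqueue [7, 41], visited so far: [30]
  queue [7, 41] -> pop 7, enqueue [4, 15], visited so far: [30, 7]
  queue [41, 4, 15] -> pop 41, enqueue [37, 49], visited so far: [30, 7, 41]
  queue [4, 15, 37, 49] -> pop 4, enqueue [none], visited so far: [30, 7, 41, 4]
  queue [15, 37, 49] -> pop 15, enqueue [22], visited so far: [30, 7, 41, 4, 15]
  queue [37, 49, 22] -> pop 37, enqueue [38], visited so far: [30, 7, 41, 4, 15, 37]
  queue [49, 22, 38] -> pop 49, enqueue [none], visited so far: [30, 7, 41, 4, 15, 37, 49]
  queue [22, 38] -> pop 22, enqueue [21, 28], visited so far: [30, 7, 41, 4, 15, 37, 49, 22]
  queue [38, 21, 28] -> pop 38, enqueue [none], visited so far: [30, 7, 41, 4, 15, 37, 49, 22, 38]
  queue [21, 28] -> pop 21, enqueue [none], visited so far: [30, 7, 41, 4, 15, 37, 49, 22, 38, 21]
  queue [28] -> pop 28, enqueue [none], visited so far: [30, 7, 41, 4, 15, 37, 49, 22, 38, 21, 28]
Result: [30, 7, 41, 4, 15, 37, 49, 22, 38, 21, 28]


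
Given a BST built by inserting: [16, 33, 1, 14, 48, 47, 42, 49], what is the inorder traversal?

Tree insertion order: [16, 33, 1, 14, 48, 47, 42, 49]
Tree (level-order array): [16, 1, 33, None, 14, None, 48, None, None, 47, 49, 42]
Inorder traversal: [1, 14, 16, 33, 42, 47, 48, 49]


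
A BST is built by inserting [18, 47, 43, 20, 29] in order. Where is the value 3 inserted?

Starting tree (level order): [18, None, 47, 43, None, 20, None, None, 29]
Insertion path: 18
Result: insert 3 as left child of 18
Final tree (level order): [18, 3, 47, None, None, 43, None, 20, None, None, 29]


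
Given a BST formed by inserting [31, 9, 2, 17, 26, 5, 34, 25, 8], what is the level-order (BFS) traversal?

Tree insertion order: [31, 9, 2, 17, 26, 5, 34, 25, 8]
Tree (level-order array): [31, 9, 34, 2, 17, None, None, None, 5, None, 26, None, 8, 25]
BFS from the root, enqueuing left then right child of each popped node:
  queue [31] -> pop 31, enqueue [9, 34], visited so far: [31]
  queue [9, 34] -> pop 9, enqueue [2, 17], visited so far: [31, 9]
  queue [34, 2, 17] -> pop 34, enqueue [none], visited so far: [31, 9, 34]
  queue [2, 17] -> pop 2, enqueue [5], visited so far: [31, 9, 34, 2]
  queue [17, 5] -> pop 17, enqueue [26], visited so far: [31, 9, 34, 2, 17]
  queue [5, 26] -> pop 5, enqueue [8], visited so far: [31, 9, 34, 2, 17, 5]
  queue [26, 8] -> pop 26, enqueue [25], visited so far: [31, 9, 34, 2, 17, 5, 26]
  queue [8, 25] -> pop 8, enqueue [none], visited so far: [31, 9, 34, 2, 17, 5, 26, 8]
  queue [25] -> pop 25, enqueue [none], visited so far: [31, 9, 34, 2, 17, 5, 26, 8, 25]
Result: [31, 9, 34, 2, 17, 5, 26, 8, 25]


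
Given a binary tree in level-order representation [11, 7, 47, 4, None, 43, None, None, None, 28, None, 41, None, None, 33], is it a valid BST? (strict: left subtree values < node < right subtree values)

Level-order array: [11, 7, 47, 4, None, 43, None, None, None, 28, None, 41, None, None, 33]
Validate using subtree bounds (lo, hi): at each node, require lo < value < hi,
then recurse left with hi=value and right with lo=value.
Preorder trace (stopping at first violation):
  at node 11 with bounds (-inf, +inf): OK
  at node 7 with bounds (-inf, 11): OK
  at node 4 with bounds (-inf, 7): OK
  at node 47 with bounds (11, +inf): OK
  at node 43 with bounds (11, 47): OK
  at node 28 with bounds (11, 43): OK
  at node 41 with bounds (11, 28): VIOLATION
Node 41 violates its bound: not (11 < 41 < 28).
Result: Not a valid BST


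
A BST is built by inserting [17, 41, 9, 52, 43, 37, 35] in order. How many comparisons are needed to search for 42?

Search path for 42: 17 -> 41 -> 52 -> 43
Found: False
Comparisons: 4


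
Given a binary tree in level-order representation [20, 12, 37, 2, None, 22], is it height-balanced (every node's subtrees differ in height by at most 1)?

Tree (level-order array): [20, 12, 37, 2, None, 22]
Definition: a tree is height-balanced if, at every node, |h(left) - h(right)| <= 1 (empty subtree has height -1).
Bottom-up per-node check:
  node 2: h_left=-1, h_right=-1, diff=0 [OK], height=0
  node 12: h_left=0, h_right=-1, diff=1 [OK], height=1
  node 22: h_left=-1, h_right=-1, diff=0 [OK], height=0
  node 37: h_left=0, h_right=-1, diff=1 [OK], height=1
  node 20: h_left=1, h_right=1, diff=0 [OK], height=2
All nodes satisfy the balance condition.
Result: Balanced


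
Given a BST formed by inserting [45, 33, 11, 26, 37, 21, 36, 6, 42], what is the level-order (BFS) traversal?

Tree insertion order: [45, 33, 11, 26, 37, 21, 36, 6, 42]
Tree (level-order array): [45, 33, None, 11, 37, 6, 26, 36, 42, None, None, 21]
BFS from the root, enqueuing left then right child of each popped node:
  queue [45] -> pop 45, enqueue [33], visited so far: [45]
  queue [33] -> pop 33, enqueue [11, 37], visited so far: [45, 33]
  queue [11, 37] -> pop 11, enqueue [6, 26], visited so far: [45, 33, 11]
  queue [37, 6, 26] -> pop 37, enqueue [36, 42], visited so far: [45, 33, 11, 37]
  queue [6, 26, 36, 42] -> pop 6, enqueue [none], visited so far: [45, 33, 11, 37, 6]
  queue [26, 36, 42] -> pop 26, enqueue [21], visited so far: [45, 33, 11, 37, 6, 26]
  queue [36, 42, 21] -> pop 36, enqueue [none], visited so far: [45, 33, 11, 37, 6, 26, 36]
  queue [42, 21] -> pop 42, enqueue [none], visited so far: [45, 33, 11, 37, 6, 26, 36, 42]
  queue [21] -> pop 21, enqueue [none], visited so far: [45, 33, 11, 37, 6, 26, 36, 42, 21]
Result: [45, 33, 11, 37, 6, 26, 36, 42, 21]


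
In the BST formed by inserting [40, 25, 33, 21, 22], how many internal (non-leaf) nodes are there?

Tree built from: [40, 25, 33, 21, 22]
Tree (level-order array): [40, 25, None, 21, 33, None, 22]
Rule: An internal node has at least one child.
Per-node child counts:
  node 40: 1 child(ren)
  node 25: 2 child(ren)
  node 21: 1 child(ren)
  node 22: 0 child(ren)
  node 33: 0 child(ren)
Matching nodes: [40, 25, 21]
Count of internal (non-leaf) nodes: 3


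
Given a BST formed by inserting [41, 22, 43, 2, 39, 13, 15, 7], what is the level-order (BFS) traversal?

Tree insertion order: [41, 22, 43, 2, 39, 13, 15, 7]
Tree (level-order array): [41, 22, 43, 2, 39, None, None, None, 13, None, None, 7, 15]
BFS from the root, enqueuing left then right child of each popped node:
  queue [41] -> pop 41, enqueue [22, 43], visited so far: [41]
  queue [22, 43] -> pop 22, enqueue [2, 39], visited so far: [41, 22]
  queue [43, 2, 39] -> pop 43, enqueue [none], visited so far: [41, 22, 43]
  queue [2, 39] -> pop 2, enqueue [13], visited so far: [41, 22, 43, 2]
  queue [39, 13] -> pop 39, enqueue [none], visited so far: [41, 22, 43, 2, 39]
  queue [13] -> pop 13, enqueue [7, 15], visited so far: [41, 22, 43, 2, 39, 13]
  queue [7, 15] -> pop 7, enqueue [none], visited so far: [41, 22, 43, 2, 39, 13, 7]
  queue [15] -> pop 15, enqueue [none], visited so far: [41, 22, 43, 2, 39, 13, 7, 15]
Result: [41, 22, 43, 2, 39, 13, 7, 15]


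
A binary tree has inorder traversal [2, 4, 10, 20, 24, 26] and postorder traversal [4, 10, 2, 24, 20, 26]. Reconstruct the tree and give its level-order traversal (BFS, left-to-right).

Inorder:   [2, 4, 10, 20, 24, 26]
Postorder: [4, 10, 2, 24, 20, 26]
Algorithm: postorder visits root last, so walk postorder right-to-left;
each value is the root of the current inorder slice — split it at that
value, recurse on the right subtree first, then the left.
Recursive splits:
  root=26; inorder splits into left=[2, 4, 10, 20, 24], right=[]
  root=20; inorder splits into left=[2, 4, 10], right=[24]
  root=24; inorder splits into left=[], right=[]
  root=2; inorder splits into left=[], right=[4, 10]
  root=10; inorder splits into left=[4], right=[]
  root=4; inorder splits into left=[], right=[]
Reconstructed level-order: [26, 20, 2, 24, 10, 4]


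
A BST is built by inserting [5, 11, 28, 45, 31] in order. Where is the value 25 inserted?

Starting tree (level order): [5, None, 11, None, 28, None, 45, 31]
Insertion path: 5 -> 11 -> 28
Result: insert 25 as left child of 28
Final tree (level order): [5, None, 11, None, 28, 25, 45, None, None, 31]


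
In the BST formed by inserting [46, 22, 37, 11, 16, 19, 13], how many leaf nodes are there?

Tree built from: [46, 22, 37, 11, 16, 19, 13]
Tree (level-order array): [46, 22, None, 11, 37, None, 16, None, None, 13, 19]
Rule: A leaf has 0 children.
Per-node child counts:
  node 46: 1 child(ren)
  node 22: 2 child(ren)
  node 11: 1 child(ren)
  node 16: 2 child(ren)
  node 13: 0 child(ren)
  node 19: 0 child(ren)
  node 37: 0 child(ren)
Matching nodes: [13, 19, 37]
Count of leaf nodes: 3


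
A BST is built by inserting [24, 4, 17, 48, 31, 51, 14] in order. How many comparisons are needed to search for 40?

Search path for 40: 24 -> 48 -> 31
Found: False
Comparisons: 3


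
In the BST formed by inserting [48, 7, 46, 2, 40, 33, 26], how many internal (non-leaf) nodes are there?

Tree built from: [48, 7, 46, 2, 40, 33, 26]
Tree (level-order array): [48, 7, None, 2, 46, None, None, 40, None, 33, None, 26]
Rule: An internal node has at least one child.
Per-node child counts:
  node 48: 1 child(ren)
  node 7: 2 child(ren)
  node 2: 0 child(ren)
  node 46: 1 child(ren)
  node 40: 1 child(ren)
  node 33: 1 child(ren)
  node 26: 0 child(ren)
Matching nodes: [48, 7, 46, 40, 33]
Count of internal (non-leaf) nodes: 5


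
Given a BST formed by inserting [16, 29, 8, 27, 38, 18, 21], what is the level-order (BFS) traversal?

Tree insertion order: [16, 29, 8, 27, 38, 18, 21]
Tree (level-order array): [16, 8, 29, None, None, 27, 38, 18, None, None, None, None, 21]
BFS from the root, enqueuing left then right child of each popped node:
  queue [16] -> pop 16, enqueue [8, 29], visited so far: [16]
  queue [8, 29] -> pop 8, enqueue [none], visited so far: [16, 8]
  queue [29] -> pop 29, enqueue [27, 38], visited so far: [16, 8, 29]
  queue [27, 38] -> pop 27, enqueue [18], visited so far: [16, 8, 29, 27]
  queue [38, 18] -> pop 38, enqueue [none], visited so far: [16, 8, 29, 27, 38]
  queue [18] -> pop 18, enqueue [21], visited so far: [16, 8, 29, 27, 38, 18]
  queue [21] -> pop 21, enqueue [none], visited so far: [16, 8, 29, 27, 38, 18, 21]
Result: [16, 8, 29, 27, 38, 18, 21]


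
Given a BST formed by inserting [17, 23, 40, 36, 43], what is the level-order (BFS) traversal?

Tree insertion order: [17, 23, 40, 36, 43]
Tree (level-order array): [17, None, 23, None, 40, 36, 43]
BFS from the root, enqueuing left then right child of each popped node:
  queue [17] -> pop 17, enqueue [23], visited so far: [17]
  queue [23] -> pop 23, enqueue [40], visited so far: [17, 23]
  queue [40] -> pop 40, enqueue [36, 43], visited so far: [17, 23, 40]
  queue [36, 43] -> pop 36, enqueue [none], visited so far: [17, 23, 40, 36]
  queue [43] -> pop 43, enqueue [none], visited so far: [17, 23, 40, 36, 43]
Result: [17, 23, 40, 36, 43]


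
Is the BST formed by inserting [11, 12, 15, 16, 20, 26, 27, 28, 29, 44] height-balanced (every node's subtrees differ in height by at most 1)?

Tree (level-order array): [11, None, 12, None, 15, None, 16, None, 20, None, 26, None, 27, None, 28, None, 29, None, 44]
Definition: a tree is height-balanced if, at every node, |h(left) - h(right)| <= 1 (empty subtree has height -1).
Bottom-up per-node check:
  node 44: h_left=-1, h_right=-1, diff=0 [OK], height=0
  node 29: h_left=-1, h_right=0, diff=1 [OK], height=1
  node 28: h_left=-1, h_right=1, diff=2 [FAIL (|-1-1|=2 > 1)], height=2
  node 27: h_left=-1, h_right=2, diff=3 [FAIL (|-1-2|=3 > 1)], height=3
  node 26: h_left=-1, h_right=3, diff=4 [FAIL (|-1-3|=4 > 1)], height=4
  node 20: h_left=-1, h_right=4, diff=5 [FAIL (|-1-4|=5 > 1)], height=5
  node 16: h_left=-1, h_right=5, diff=6 [FAIL (|-1-5|=6 > 1)], height=6
  node 15: h_left=-1, h_right=6, diff=7 [FAIL (|-1-6|=7 > 1)], height=7
  node 12: h_left=-1, h_right=7, diff=8 [FAIL (|-1-7|=8 > 1)], height=8
  node 11: h_left=-1, h_right=8, diff=9 [FAIL (|-1-8|=9 > 1)], height=9
Node 28 violates the condition: |-1 - 1| = 2 > 1.
Result: Not balanced


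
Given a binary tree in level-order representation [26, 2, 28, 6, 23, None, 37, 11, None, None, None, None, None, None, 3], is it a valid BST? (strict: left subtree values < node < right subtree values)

Level-order array: [26, 2, 28, 6, 23, None, 37, 11, None, None, None, None, None, None, 3]
Validate using subtree bounds (lo, hi): at each node, require lo < value < hi,
then recurse left with hi=value and right with lo=value.
Preorder trace (stopping at first violation):
  at node 26 with bounds (-inf, +inf): OK
  at node 2 with bounds (-inf, 26): OK
  at node 6 with bounds (-inf, 2): VIOLATION
Node 6 violates its bound: not (-inf < 6 < 2).
Result: Not a valid BST


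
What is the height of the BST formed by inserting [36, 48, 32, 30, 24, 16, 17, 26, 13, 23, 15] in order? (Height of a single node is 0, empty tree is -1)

Insertion order: [36, 48, 32, 30, 24, 16, 17, 26, 13, 23, 15]
Tree (level-order array): [36, 32, 48, 30, None, None, None, 24, None, 16, 26, 13, 17, None, None, None, 15, None, 23]
Compute height bottom-up (empty subtree = -1):
  height(15) = 1 + max(-1, -1) = 0
  height(13) = 1 + max(-1, 0) = 1
  height(23) = 1 + max(-1, -1) = 0
  height(17) = 1 + max(-1, 0) = 1
  height(16) = 1 + max(1, 1) = 2
  height(26) = 1 + max(-1, -1) = 0
  height(24) = 1 + max(2, 0) = 3
  height(30) = 1 + max(3, -1) = 4
  height(32) = 1 + max(4, -1) = 5
  height(48) = 1 + max(-1, -1) = 0
  height(36) = 1 + max(5, 0) = 6
Height = 6


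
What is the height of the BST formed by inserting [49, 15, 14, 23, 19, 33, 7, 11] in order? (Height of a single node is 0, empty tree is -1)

Insertion order: [49, 15, 14, 23, 19, 33, 7, 11]
Tree (level-order array): [49, 15, None, 14, 23, 7, None, 19, 33, None, 11]
Compute height bottom-up (empty subtree = -1):
  height(11) = 1 + max(-1, -1) = 0
  height(7) = 1 + max(-1, 0) = 1
  height(14) = 1 + max(1, -1) = 2
  height(19) = 1 + max(-1, -1) = 0
  height(33) = 1 + max(-1, -1) = 0
  height(23) = 1 + max(0, 0) = 1
  height(15) = 1 + max(2, 1) = 3
  height(49) = 1 + max(3, -1) = 4
Height = 4


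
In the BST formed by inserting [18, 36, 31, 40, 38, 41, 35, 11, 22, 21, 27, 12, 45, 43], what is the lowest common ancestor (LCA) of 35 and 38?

Tree insertion order: [18, 36, 31, 40, 38, 41, 35, 11, 22, 21, 27, 12, 45, 43]
Tree (level-order array): [18, 11, 36, None, 12, 31, 40, None, None, 22, 35, 38, 41, 21, 27, None, None, None, None, None, 45, None, None, None, None, 43]
In a BST, the LCA of p=35, q=38 is the first node v on the
root-to-leaf path with p <= v <= q (go left if both < v, right if both > v).
Walk from root:
  at 18: both 35 and 38 > 18, go right
  at 36: 35 <= 36 <= 38, this is the LCA
LCA = 36


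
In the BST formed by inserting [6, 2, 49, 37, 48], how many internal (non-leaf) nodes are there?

Tree built from: [6, 2, 49, 37, 48]
Tree (level-order array): [6, 2, 49, None, None, 37, None, None, 48]
Rule: An internal node has at least one child.
Per-node child counts:
  node 6: 2 child(ren)
  node 2: 0 child(ren)
  node 49: 1 child(ren)
  node 37: 1 child(ren)
  node 48: 0 child(ren)
Matching nodes: [6, 49, 37]
Count of internal (non-leaf) nodes: 3


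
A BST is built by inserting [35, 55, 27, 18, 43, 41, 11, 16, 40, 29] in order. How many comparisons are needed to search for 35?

Search path for 35: 35
Found: True
Comparisons: 1


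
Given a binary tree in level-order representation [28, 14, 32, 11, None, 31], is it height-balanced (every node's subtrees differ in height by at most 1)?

Tree (level-order array): [28, 14, 32, 11, None, 31]
Definition: a tree is height-balanced if, at every node, |h(left) - h(right)| <= 1 (empty subtree has height -1).
Bottom-up per-node check:
  node 11: h_left=-1, h_right=-1, diff=0 [OK], height=0
  node 14: h_left=0, h_right=-1, diff=1 [OK], height=1
  node 31: h_left=-1, h_right=-1, diff=0 [OK], height=0
  node 32: h_left=0, h_right=-1, diff=1 [OK], height=1
  node 28: h_left=1, h_right=1, diff=0 [OK], height=2
All nodes satisfy the balance condition.
Result: Balanced


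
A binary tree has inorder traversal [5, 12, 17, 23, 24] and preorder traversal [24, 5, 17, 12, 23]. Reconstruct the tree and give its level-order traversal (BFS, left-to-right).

Inorder:  [5, 12, 17, 23, 24]
Preorder: [24, 5, 17, 12, 23]
Algorithm: preorder visits root first, so consume preorder in order;
for each root, split the current inorder slice at that value into
left-subtree inorder and right-subtree inorder, then recurse.
Recursive splits:
  root=24; inorder splits into left=[5, 12, 17, 23], right=[]
  root=5; inorder splits into left=[], right=[12, 17, 23]
  root=17; inorder splits into left=[12], right=[23]
  root=12; inorder splits into left=[], right=[]
  root=23; inorder splits into left=[], right=[]
Reconstructed level-order: [24, 5, 17, 12, 23]


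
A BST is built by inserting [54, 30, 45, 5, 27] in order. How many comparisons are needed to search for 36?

Search path for 36: 54 -> 30 -> 45
Found: False
Comparisons: 3


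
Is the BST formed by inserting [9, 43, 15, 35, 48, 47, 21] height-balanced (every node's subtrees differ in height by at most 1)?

Tree (level-order array): [9, None, 43, 15, 48, None, 35, 47, None, 21]
Definition: a tree is height-balanced if, at every node, |h(left) - h(right)| <= 1 (empty subtree has height -1).
Bottom-up per-node check:
  node 21: h_left=-1, h_right=-1, diff=0 [OK], height=0
  node 35: h_left=0, h_right=-1, diff=1 [OK], height=1
  node 15: h_left=-1, h_right=1, diff=2 [FAIL (|-1-1|=2 > 1)], height=2
  node 47: h_left=-1, h_right=-1, diff=0 [OK], height=0
  node 48: h_left=0, h_right=-1, diff=1 [OK], height=1
  node 43: h_left=2, h_right=1, diff=1 [OK], height=3
  node 9: h_left=-1, h_right=3, diff=4 [FAIL (|-1-3|=4 > 1)], height=4
Node 15 violates the condition: |-1 - 1| = 2 > 1.
Result: Not balanced


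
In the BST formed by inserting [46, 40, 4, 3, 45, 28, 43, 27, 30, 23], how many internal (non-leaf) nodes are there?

Tree built from: [46, 40, 4, 3, 45, 28, 43, 27, 30, 23]
Tree (level-order array): [46, 40, None, 4, 45, 3, 28, 43, None, None, None, 27, 30, None, None, 23]
Rule: An internal node has at least one child.
Per-node child counts:
  node 46: 1 child(ren)
  node 40: 2 child(ren)
  node 4: 2 child(ren)
  node 3: 0 child(ren)
  node 28: 2 child(ren)
  node 27: 1 child(ren)
  node 23: 0 child(ren)
  node 30: 0 child(ren)
  node 45: 1 child(ren)
  node 43: 0 child(ren)
Matching nodes: [46, 40, 4, 28, 27, 45]
Count of internal (non-leaf) nodes: 6


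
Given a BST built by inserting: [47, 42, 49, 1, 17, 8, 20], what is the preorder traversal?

Tree insertion order: [47, 42, 49, 1, 17, 8, 20]
Tree (level-order array): [47, 42, 49, 1, None, None, None, None, 17, 8, 20]
Preorder traversal: [47, 42, 1, 17, 8, 20, 49]


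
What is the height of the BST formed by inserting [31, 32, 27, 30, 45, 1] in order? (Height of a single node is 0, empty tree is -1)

Insertion order: [31, 32, 27, 30, 45, 1]
Tree (level-order array): [31, 27, 32, 1, 30, None, 45]
Compute height bottom-up (empty subtree = -1):
  height(1) = 1 + max(-1, -1) = 0
  height(30) = 1 + max(-1, -1) = 0
  height(27) = 1 + max(0, 0) = 1
  height(45) = 1 + max(-1, -1) = 0
  height(32) = 1 + max(-1, 0) = 1
  height(31) = 1 + max(1, 1) = 2
Height = 2


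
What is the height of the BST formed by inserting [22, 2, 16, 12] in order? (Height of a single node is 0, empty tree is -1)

Insertion order: [22, 2, 16, 12]
Tree (level-order array): [22, 2, None, None, 16, 12]
Compute height bottom-up (empty subtree = -1):
  height(12) = 1 + max(-1, -1) = 0
  height(16) = 1 + max(0, -1) = 1
  height(2) = 1 + max(-1, 1) = 2
  height(22) = 1 + max(2, -1) = 3
Height = 3


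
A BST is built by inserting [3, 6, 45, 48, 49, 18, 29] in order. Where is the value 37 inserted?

Starting tree (level order): [3, None, 6, None, 45, 18, 48, None, 29, None, 49]
Insertion path: 3 -> 6 -> 45 -> 18 -> 29
Result: insert 37 as right child of 29
Final tree (level order): [3, None, 6, None, 45, 18, 48, None, 29, None, 49, None, 37]


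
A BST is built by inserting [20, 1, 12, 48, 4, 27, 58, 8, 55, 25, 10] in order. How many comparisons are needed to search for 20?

Search path for 20: 20
Found: True
Comparisons: 1


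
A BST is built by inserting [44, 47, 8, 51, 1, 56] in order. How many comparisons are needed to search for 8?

Search path for 8: 44 -> 8
Found: True
Comparisons: 2


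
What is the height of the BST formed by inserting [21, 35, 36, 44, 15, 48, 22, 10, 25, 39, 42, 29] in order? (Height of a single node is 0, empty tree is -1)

Insertion order: [21, 35, 36, 44, 15, 48, 22, 10, 25, 39, 42, 29]
Tree (level-order array): [21, 15, 35, 10, None, 22, 36, None, None, None, 25, None, 44, None, 29, 39, 48, None, None, None, 42]
Compute height bottom-up (empty subtree = -1):
  height(10) = 1 + max(-1, -1) = 0
  height(15) = 1 + max(0, -1) = 1
  height(29) = 1 + max(-1, -1) = 0
  height(25) = 1 + max(-1, 0) = 1
  height(22) = 1 + max(-1, 1) = 2
  height(42) = 1 + max(-1, -1) = 0
  height(39) = 1 + max(-1, 0) = 1
  height(48) = 1 + max(-1, -1) = 0
  height(44) = 1 + max(1, 0) = 2
  height(36) = 1 + max(-1, 2) = 3
  height(35) = 1 + max(2, 3) = 4
  height(21) = 1 + max(1, 4) = 5
Height = 5


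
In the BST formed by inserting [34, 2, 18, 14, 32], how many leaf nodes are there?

Tree built from: [34, 2, 18, 14, 32]
Tree (level-order array): [34, 2, None, None, 18, 14, 32]
Rule: A leaf has 0 children.
Per-node child counts:
  node 34: 1 child(ren)
  node 2: 1 child(ren)
  node 18: 2 child(ren)
  node 14: 0 child(ren)
  node 32: 0 child(ren)
Matching nodes: [14, 32]
Count of leaf nodes: 2


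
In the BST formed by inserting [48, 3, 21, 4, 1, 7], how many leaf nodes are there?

Tree built from: [48, 3, 21, 4, 1, 7]
Tree (level-order array): [48, 3, None, 1, 21, None, None, 4, None, None, 7]
Rule: A leaf has 0 children.
Per-node child counts:
  node 48: 1 child(ren)
  node 3: 2 child(ren)
  node 1: 0 child(ren)
  node 21: 1 child(ren)
  node 4: 1 child(ren)
  node 7: 0 child(ren)
Matching nodes: [1, 7]
Count of leaf nodes: 2


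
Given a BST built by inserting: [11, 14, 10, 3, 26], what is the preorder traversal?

Tree insertion order: [11, 14, 10, 3, 26]
Tree (level-order array): [11, 10, 14, 3, None, None, 26]
Preorder traversal: [11, 10, 3, 14, 26]


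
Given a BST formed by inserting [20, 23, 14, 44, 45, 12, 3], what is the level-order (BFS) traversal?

Tree insertion order: [20, 23, 14, 44, 45, 12, 3]
Tree (level-order array): [20, 14, 23, 12, None, None, 44, 3, None, None, 45]
BFS from the root, enqueuing left then right child of each popped node:
  queue [20] -> pop 20, enqueue [14, 23], visited so far: [20]
  queue [14, 23] -> pop 14, enqueue [12], visited so far: [20, 14]
  queue [23, 12] -> pop 23, enqueue [44], visited so far: [20, 14, 23]
  queue [12, 44] -> pop 12, enqueue [3], visited so far: [20, 14, 23, 12]
  queue [44, 3] -> pop 44, enqueue [45], visited so far: [20, 14, 23, 12, 44]
  queue [3, 45] -> pop 3, enqueue [none], visited so far: [20, 14, 23, 12, 44, 3]
  queue [45] -> pop 45, enqueue [none], visited so far: [20, 14, 23, 12, 44, 3, 45]
Result: [20, 14, 23, 12, 44, 3, 45]


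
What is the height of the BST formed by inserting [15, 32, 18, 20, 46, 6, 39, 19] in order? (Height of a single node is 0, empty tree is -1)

Insertion order: [15, 32, 18, 20, 46, 6, 39, 19]
Tree (level-order array): [15, 6, 32, None, None, 18, 46, None, 20, 39, None, 19]
Compute height bottom-up (empty subtree = -1):
  height(6) = 1 + max(-1, -1) = 0
  height(19) = 1 + max(-1, -1) = 0
  height(20) = 1 + max(0, -1) = 1
  height(18) = 1 + max(-1, 1) = 2
  height(39) = 1 + max(-1, -1) = 0
  height(46) = 1 + max(0, -1) = 1
  height(32) = 1 + max(2, 1) = 3
  height(15) = 1 + max(0, 3) = 4
Height = 4


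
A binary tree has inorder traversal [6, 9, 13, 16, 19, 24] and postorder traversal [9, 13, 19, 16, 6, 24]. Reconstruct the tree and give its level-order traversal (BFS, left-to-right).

Inorder:   [6, 9, 13, 16, 19, 24]
Postorder: [9, 13, 19, 16, 6, 24]
Algorithm: postorder visits root last, so walk postorder right-to-left;
each value is the root of the current inorder slice — split it at that
value, recurse on the right subtree first, then the left.
Recursive splits:
  root=24; inorder splits into left=[6, 9, 13, 16, 19], right=[]
  root=6; inorder splits into left=[], right=[9, 13, 16, 19]
  root=16; inorder splits into left=[9, 13], right=[19]
  root=19; inorder splits into left=[], right=[]
  root=13; inorder splits into left=[9], right=[]
  root=9; inorder splits into left=[], right=[]
Reconstructed level-order: [24, 6, 16, 13, 19, 9]


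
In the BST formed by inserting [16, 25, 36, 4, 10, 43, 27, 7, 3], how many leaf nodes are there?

Tree built from: [16, 25, 36, 4, 10, 43, 27, 7, 3]
Tree (level-order array): [16, 4, 25, 3, 10, None, 36, None, None, 7, None, 27, 43]
Rule: A leaf has 0 children.
Per-node child counts:
  node 16: 2 child(ren)
  node 4: 2 child(ren)
  node 3: 0 child(ren)
  node 10: 1 child(ren)
  node 7: 0 child(ren)
  node 25: 1 child(ren)
  node 36: 2 child(ren)
  node 27: 0 child(ren)
  node 43: 0 child(ren)
Matching nodes: [3, 7, 27, 43]
Count of leaf nodes: 4
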